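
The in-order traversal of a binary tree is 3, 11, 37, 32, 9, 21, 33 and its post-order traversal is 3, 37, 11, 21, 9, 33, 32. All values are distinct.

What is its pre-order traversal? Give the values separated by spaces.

The last element of post-order is the root; it splits in-order into left and right subtrees.
Root 32: left subtree has 3 nodes {3, 11, 37}, right has 3 {9, 21, 33}.
  Root 11: left subtree has 1 node {3}, right has 1 {37}.
  Root 33: left subtree has 2 nodes {9, 21}, right has 0 { }.
    Root 9: left subtree has 0 nodes { }, right has 1 {21}.

32 11 3 37 33 9 21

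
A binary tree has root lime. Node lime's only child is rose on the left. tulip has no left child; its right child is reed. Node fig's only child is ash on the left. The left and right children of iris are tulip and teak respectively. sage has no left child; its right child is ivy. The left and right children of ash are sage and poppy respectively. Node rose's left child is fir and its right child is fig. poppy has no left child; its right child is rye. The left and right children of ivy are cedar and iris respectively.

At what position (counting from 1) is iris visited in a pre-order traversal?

9

Pre-order visits the node, then its left subtree, then its right subtree.
Visit lime.
At lime: go left to rose.
  Visit rose.
  At rose: go left to fir.
    fir is a leaf — visit fir.
  At rose: go right to fig.
    Visit fig.
    At fig: go left to ash.
      Visit ash.
      At ash: go left to sage.
        Visit sage.
        At sage: no left child.
        At sage: go right to ivy.
          Visit ivy.
          At ivy: go left to cedar.
            cedar is a leaf — visit cedar.
          At ivy: go right to iris.
            Visit iris.
            At iris: go left to tulip.
              Visit tulip.
              At tulip: no left child.
              At tulip: go right to reed.
                reed is a leaf — visit reed.
            At iris: go right to teak.
              teak is a leaf — visit teak.
      At ash: go right to poppy.
        Visit poppy.
        At poppy: no left child.
        At poppy: go right to rye.
          rye is a leaf — visit rye.
    At fig: no right child.
At lime: no right child.
Full pre-order sequence: lime, rose, fir, fig, ash, sage, ivy, cedar, iris, tulip, reed, teak, poppy, rye.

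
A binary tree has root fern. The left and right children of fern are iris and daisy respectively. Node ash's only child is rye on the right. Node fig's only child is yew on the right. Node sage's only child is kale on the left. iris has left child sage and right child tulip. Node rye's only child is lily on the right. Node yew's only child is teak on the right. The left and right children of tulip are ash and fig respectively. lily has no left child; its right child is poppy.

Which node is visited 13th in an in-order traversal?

daisy

In-order visits the left subtree, then the node, then the right subtree.
At fern: go left to iris.
  At iris: go left to sage.
    At sage: go left to kale.
      kale is a leaf — visit kale.
    Visit sage.
    At sage: no right child.
  Visit iris.
  At iris: go right to tulip.
    At tulip: go left to ash.
      At ash: no left child.
      Visit ash.
      At ash: go right to rye.
        At rye: no left child.
        Visit rye.
        At rye: go right to lily.
          At lily: no left child.
          Visit lily.
          At lily: go right to poppy.
            poppy is a leaf — visit poppy.
    Visit tulip.
    At tulip: go right to fig.
      At fig: no left child.
      Visit fig.
      At fig: go right to yew.
        At yew: no left child.
        Visit yew.
        At yew: go right to teak.
          teak is a leaf — visit teak.
Visit fern.
At fern: go right to daisy.
  daisy is a leaf — visit daisy.
Full in-order sequence: kale, sage, iris, ash, rye, lily, poppy, tulip, fig, yew, teak, fern, daisy.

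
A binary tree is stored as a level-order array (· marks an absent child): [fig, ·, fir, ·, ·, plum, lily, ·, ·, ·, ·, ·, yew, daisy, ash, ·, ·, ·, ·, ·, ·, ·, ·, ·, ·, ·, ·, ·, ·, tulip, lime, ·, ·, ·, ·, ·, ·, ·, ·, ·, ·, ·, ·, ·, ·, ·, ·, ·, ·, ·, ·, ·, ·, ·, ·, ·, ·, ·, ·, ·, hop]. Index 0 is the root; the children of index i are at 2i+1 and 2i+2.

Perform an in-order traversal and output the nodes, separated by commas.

In-order visits the left subtree, then the node, then the right subtree.
At fig: no left child.
Visit fig.
At fig: go right to fir.
  At fir: go left to plum.
    At plum: no left child.
    Visit plum.
    At plum: go right to yew.
      yew is a leaf — visit yew.
  Visit fir.
  At fir: go right to lily.
    At lily: go left to daisy.
      daisy is a leaf — visit daisy.
    Visit lily.
    At lily: go right to ash.
      At ash: go left to tulip.
        At tulip: no left child.
        Visit tulip.
        At tulip: go right to hop.
          hop is a leaf — visit hop.
      Visit ash.
      At ash: go right to lime.
        lime is a leaf — visit lime.

fig, plum, yew, fir, daisy, lily, tulip, hop, ash, lime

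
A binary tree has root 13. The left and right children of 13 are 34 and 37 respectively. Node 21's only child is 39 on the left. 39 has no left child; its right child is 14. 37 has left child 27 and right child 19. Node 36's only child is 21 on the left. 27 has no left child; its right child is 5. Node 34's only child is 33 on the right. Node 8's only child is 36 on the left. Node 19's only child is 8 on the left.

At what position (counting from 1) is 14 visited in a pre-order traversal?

12

Pre-order visits the node, then its left subtree, then its right subtree.
Visit 13.
At 13: go left to 34.
  Visit 34.
  At 34: no left child.
  At 34: go right to 33.
    33 is a leaf — visit 33.
At 13: go right to 37.
  Visit 37.
  At 37: go left to 27.
    Visit 27.
    At 27: no left child.
    At 27: go right to 5.
      5 is a leaf — visit 5.
  At 37: go right to 19.
    Visit 19.
    At 19: go left to 8.
      Visit 8.
      At 8: go left to 36.
        Visit 36.
        At 36: go left to 21.
          Visit 21.
          At 21: go left to 39.
            Visit 39.
            At 39: no left child.
            At 39: go right to 14.
              14 is a leaf — visit 14.
          At 21: no right child.
        At 36: no right child.
      At 8: no right child.
    At 19: no right child.
Full pre-order sequence: 13, 34, 33, 37, 27, 5, 19, 8, 36, 21, 39, 14.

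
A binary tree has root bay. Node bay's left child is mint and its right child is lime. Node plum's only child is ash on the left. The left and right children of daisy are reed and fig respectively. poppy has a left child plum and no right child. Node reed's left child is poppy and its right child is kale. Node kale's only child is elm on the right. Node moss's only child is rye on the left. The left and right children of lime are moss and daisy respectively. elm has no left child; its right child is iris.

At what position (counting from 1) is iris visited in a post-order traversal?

Post-order visits the left subtree, then the right subtree, then the node.
At bay: go left to mint.
  mint is a leaf — visit mint.
At bay: go right to lime.
  At lime: go left to moss.
    At moss: go left to rye.
      rye is a leaf — visit rye.
    At moss: no right child.
    Visit moss.
  At lime: go right to daisy.
    At daisy: go left to reed.
      At reed: go left to poppy.
        At poppy: go left to plum.
          At plum: go left to ash.
            ash is a leaf — visit ash.
          At plum: no right child.
          Visit plum.
        At poppy: no right child.
        Visit poppy.
      At reed: go right to kale.
        At kale: no left child.
        At kale: go right to elm.
          At elm: no left child.
          At elm: go right to iris.
            iris is a leaf — visit iris.
          Visit elm.
        Visit kale.
      Visit reed.
    At daisy: go right to fig.
      fig is a leaf — visit fig.
    Visit daisy.
  Visit lime.
Visit bay.
Full post-order sequence: mint, rye, moss, ash, plum, poppy, iris, elm, kale, reed, fig, daisy, lime, bay.

7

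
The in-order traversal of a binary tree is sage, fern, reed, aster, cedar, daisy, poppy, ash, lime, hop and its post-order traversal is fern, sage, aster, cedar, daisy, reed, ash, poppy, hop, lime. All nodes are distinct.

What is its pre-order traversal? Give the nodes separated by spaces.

lime poppy reed sage fern daisy cedar aster ash hop

The last element of post-order is the root; it splits in-order into left and right subtrees.
Root lime: left subtree has 8 nodes {sage, fern, reed, aster, cedar, daisy, poppy, ash}, right has 1 {hop}.
  Root poppy: left subtree has 6 nodes {sage, fern, reed, aster, cedar, daisy}, right has 1 {ash}.
    Root reed: left subtree has 2 nodes {sage, fern}, right has 3 {aster, cedar, daisy}.
      Root sage: left subtree has 0 nodes { }, right has 1 {fern}.
      Root daisy: left subtree has 2 nodes {aster, cedar}, right has 0 { }.
        Root cedar: left subtree has 1 node {aster}, right has 0 { }.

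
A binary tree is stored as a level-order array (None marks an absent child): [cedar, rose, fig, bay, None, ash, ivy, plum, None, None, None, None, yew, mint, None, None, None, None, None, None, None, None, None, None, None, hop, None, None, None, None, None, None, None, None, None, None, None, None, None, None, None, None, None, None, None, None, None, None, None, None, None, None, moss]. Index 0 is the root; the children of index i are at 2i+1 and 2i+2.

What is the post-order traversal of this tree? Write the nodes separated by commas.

plum, bay, rose, moss, hop, yew, ash, mint, ivy, fig, cedar

Post-order visits the left subtree, then the right subtree, then the node.
At cedar: go left to rose.
  At rose: go left to bay.
    At bay: go left to plum.
      plum is a leaf — visit plum.
    At bay: no right child.
    Visit bay.
  At rose: no right child.
  Visit rose.
At cedar: go right to fig.
  At fig: go left to ash.
    At ash: no left child.
    At ash: go right to yew.
      At yew: go left to hop.
        At hop: no left child.
        At hop: go right to moss.
          moss is a leaf — visit moss.
        Visit hop.
      At yew: no right child.
      Visit yew.
    Visit ash.
  At fig: go right to ivy.
    At ivy: go left to mint.
      mint is a leaf — visit mint.
    At ivy: no right child.
    Visit ivy.
  Visit fig.
Visit cedar.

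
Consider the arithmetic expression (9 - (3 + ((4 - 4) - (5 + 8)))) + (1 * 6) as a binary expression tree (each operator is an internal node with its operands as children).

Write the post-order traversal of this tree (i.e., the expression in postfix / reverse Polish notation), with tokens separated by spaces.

9 3 4 4 - 5 8 + - + - 1 6 * +

Post-order on an expression tree gives postfix notation: for each operator, emit left operand, right operand, then the operator.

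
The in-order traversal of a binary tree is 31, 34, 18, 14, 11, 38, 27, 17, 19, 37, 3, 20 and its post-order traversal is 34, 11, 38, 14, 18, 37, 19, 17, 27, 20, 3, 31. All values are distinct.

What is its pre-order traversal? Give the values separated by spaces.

31 3 27 18 34 14 38 11 17 19 37 20

The last element of post-order is the root; it splits in-order into left and right subtrees.
Root 31: left subtree has 0 nodes { }, right has 11 {34, 18, 14, 11, 38, 27, 17, 19, 37, 3, 20}.
  Root 3: left subtree has 9 nodes {34, 18, 14, 11, 38, 27, 17, 19, 37}, right has 1 {20}.
    Root 27: left subtree has 5 nodes {34, 18, 14, 11, 38}, right has 3 {17, 19, 37}.
      Root 18: left subtree has 1 node {34}, right has 3 {14, 11, 38}.
        Root 14: left subtree has 0 nodes { }, right has 2 {11, 38}.
          Root 38: left subtree has 1 node {11}, right has 0 { }.
      Root 17: left subtree has 0 nodes { }, right has 2 {19, 37}.
        Root 19: left subtree has 0 nodes { }, right has 1 {37}.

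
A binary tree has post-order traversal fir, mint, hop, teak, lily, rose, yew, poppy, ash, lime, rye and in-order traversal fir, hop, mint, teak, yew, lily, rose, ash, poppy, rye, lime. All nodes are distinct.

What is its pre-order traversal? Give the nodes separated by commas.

rye, ash, yew, teak, hop, fir, mint, rose, lily, poppy, lime

The last element of post-order is the root; it splits in-order into left and right subtrees.
Root rye: left subtree has 9 nodes {fir, hop, mint, teak, yew, lily, rose, ash, poppy}, right has 1 {lime}.
  Root ash: left subtree has 7 nodes {fir, hop, mint, teak, yew, lily, rose}, right has 1 {poppy}.
    Root yew: left subtree has 4 nodes {fir, hop, mint, teak}, right has 2 {lily, rose}.
      Root teak: left subtree has 3 nodes {fir, hop, mint}, right has 0 { }.
        Root hop: left subtree has 1 node {fir}, right has 1 {mint}.
      Root rose: left subtree has 1 node {lily}, right has 0 { }.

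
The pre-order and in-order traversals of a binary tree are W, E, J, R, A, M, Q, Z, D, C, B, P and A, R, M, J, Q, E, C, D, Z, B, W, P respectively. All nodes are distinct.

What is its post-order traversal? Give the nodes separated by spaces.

A M R Q J C D B Z E P W

The first element of pre-order is the root; it splits in-order into left and right subtrees.
Root W: left subtree has 10 nodes {A, R, M, J, Q, E, C, D, Z, B}, right has 1 {P}.
  Root E: left subtree has 5 nodes {A, R, M, J, Q}, right has 4 {C, D, Z, B}.
    Root J: left subtree has 3 nodes {A, R, M}, right has 1 {Q}.
      Root R: left subtree has 1 node {A}, right has 1 {M}.
    Root Z: left subtree has 2 nodes {C, D}, right has 1 {B}.
      Root D: left subtree has 1 node {C}, right has 0 { }.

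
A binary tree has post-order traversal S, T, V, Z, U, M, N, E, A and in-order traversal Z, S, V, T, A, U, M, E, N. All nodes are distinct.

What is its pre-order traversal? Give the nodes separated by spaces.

The last element of post-order is the root; it splits in-order into left and right subtrees.
Root A: left subtree has 4 nodes {Z, S, V, T}, right has 4 {U, M, E, N}.
  Root Z: left subtree has 0 nodes { }, right has 3 {S, V, T}.
    Root V: left subtree has 1 node {S}, right has 1 {T}.
  Root E: left subtree has 2 nodes {U, M}, right has 1 {N}.
    Root M: left subtree has 1 node {U}, right has 0 { }.

A Z V S T E M U N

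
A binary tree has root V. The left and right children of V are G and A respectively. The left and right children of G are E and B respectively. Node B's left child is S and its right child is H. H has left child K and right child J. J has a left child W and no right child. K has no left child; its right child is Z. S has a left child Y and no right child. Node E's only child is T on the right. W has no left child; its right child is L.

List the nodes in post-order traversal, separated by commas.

T, E, Y, S, Z, K, L, W, J, H, B, G, A, V

Post-order visits the left subtree, then the right subtree, then the node.
At V: go left to G.
  At G: go left to E.
    At E: no left child.
    At E: go right to T.
      T is a leaf — visit T.
    Visit E.
  At G: go right to B.
    At B: go left to S.
      At S: go left to Y.
        Y is a leaf — visit Y.
      At S: no right child.
      Visit S.
    At B: go right to H.
      At H: go left to K.
        At K: no left child.
        At K: go right to Z.
          Z is a leaf — visit Z.
        Visit K.
      At H: go right to J.
        At J: go left to W.
          At W: no left child.
          At W: go right to L.
            L is a leaf — visit L.
          Visit W.
        At J: no right child.
        Visit J.
      Visit H.
    Visit B.
  Visit G.
At V: go right to A.
  A is a leaf — visit A.
Visit V.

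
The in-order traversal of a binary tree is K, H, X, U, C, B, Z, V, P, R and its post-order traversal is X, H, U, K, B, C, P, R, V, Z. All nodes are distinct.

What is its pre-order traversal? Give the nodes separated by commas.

Z, C, K, U, H, X, B, V, R, P

The last element of post-order is the root; it splits in-order into left and right subtrees.
Root Z: left subtree has 6 nodes {K, H, X, U, C, B}, right has 3 {V, P, R}.
  Root C: left subtree has 4 nodes {K, H, X, U}, right has 1 {B}.
    Root K: left subtree has 0 nodes { }, right has 3 {H, X, U}.
      Root U: left subtree has 2 nodes {H, X}, right has 0 { }.
        Root H: left subtree has 0 nodes { }, right has 1 {X}.
  Root V: left subtree has 0 nodes { }, right has 2 {P, R}.
    Root R: left subtree has 1 node {P}, right has 0 { }.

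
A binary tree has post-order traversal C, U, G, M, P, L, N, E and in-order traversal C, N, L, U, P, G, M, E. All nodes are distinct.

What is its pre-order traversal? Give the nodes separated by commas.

The last element of post-order is the root; it splits in-order into left and right subtrees.
Root E: left subtree has 7 nodes {C, N, L, U, P, G, M}, right has 0 { }.
  Root N: left subtree has 1 node {C}, right has 5 {L, U, P, G, M}.
    Root L: left subtree has 0 nodes { }, right has 4 {U, P, G, M}.
      Root P: left subtree has 1 node {U}, right has 2 {G, M}.
        Root M: left subtree has 1 node {G}, right has 0 { }.

E, N, C, L, P, U, M, G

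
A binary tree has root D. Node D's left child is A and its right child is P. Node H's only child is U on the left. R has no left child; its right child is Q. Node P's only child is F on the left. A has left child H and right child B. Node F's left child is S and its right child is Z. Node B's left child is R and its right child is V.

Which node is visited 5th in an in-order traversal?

In-order visits the left subtree, then the node, then the right subtree.
At D: go left to A.
  At A: go left to H.
    At H: go left to U.
      U is a leaf — visit U.
    Visit H.
    At H: no right child.
  Visit A.
  At A: go right to B.
    At B: go left to R.
      At R: no left child.
      Visit R.
      At R: go right to Q.
        Q is a leaf — visit Q.
    Visit B.
    At B: go right to V.
      V is a leaf — visit V.
Visit D.
At D: go right to P.
  At P: go left to F.
    At F: go left to S.
      S is a leaf — visit S.
    Visit F.
    At F: go right to Z.
      Z is a leaf — visit Z.
  Visit P.
  At P: no right child.
Full in-order sequence: U, H, A, R, Q, B, V, D, S, F, Z, P.

Q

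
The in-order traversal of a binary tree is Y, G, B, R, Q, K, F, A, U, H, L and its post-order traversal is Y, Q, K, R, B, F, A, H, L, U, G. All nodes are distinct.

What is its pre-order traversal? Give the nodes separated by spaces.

G Y U A F B R K Q L H

The last element of post-order is the root; it splits in-order into left and right subtrees.
Root G: left subtree has 1 node {Y}, right has 9 {B, R, Q, K, F, A, U, H, L}.
  Root U: left subtree has 6 nodes {B, R, Q, K, F, A}, right has 2 {H, L}.
    Root A: left subtree has 5 nodes {B, R, Q, K, F}, right has 0 { }.
      Root F: left subtree has 4 nodes {B, R, Q, K}, right has 0 { }.
        Root B: left subtree has 0 nodes { }, right has 3 {R, Q, K}.
          Root R: left subtree has 0 nodes { }, right has 2 {Q, K}.
            Root K: left subtree has 1 node {Q}, right has 0 { }.
    Root L: left subtree has 1 node {H}, right has 0 { }.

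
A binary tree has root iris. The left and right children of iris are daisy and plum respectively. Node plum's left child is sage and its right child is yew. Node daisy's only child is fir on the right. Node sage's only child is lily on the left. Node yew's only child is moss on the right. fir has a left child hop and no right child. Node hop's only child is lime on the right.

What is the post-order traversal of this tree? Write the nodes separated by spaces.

lime hop fir daisy lily sage moss yew plum iris

Post-order visits the left subtree, then the right subtree, then the node.
At iris: go left to daisy.
  At daisy: no left child.
  At daisy: go right to fir.
    At fir: go left to hop.
      At hop: no left child.
      At hop: go right to lime.
        lime is a leaf — visit lime.
      Visit hop.
    At fir: no right child.
    Visit fir.
  Visit daisy.
At iris: go right to plum.
  At plum: go left to sage.
    At sage: go left to lily.
      lily is a leaf — visit lily.
    At sage: no right child.
    Visit sage.
  At plum: go right to yew.
    At yew: no left child.
    At yew: go right to moss.
      moss is a leaf — visit moss.
    Visit yew.
  Visit plum.
Visit iris.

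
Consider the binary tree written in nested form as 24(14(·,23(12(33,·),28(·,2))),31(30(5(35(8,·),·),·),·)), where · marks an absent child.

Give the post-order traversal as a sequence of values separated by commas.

33, 12, 2, 28, 23, 14, 8, 35, 5, 30, 31, 24

Post-order visits the left subtree, then the right subtree, then the node.
At 24: go left to 14.
  At 14: no left child.
  At 14: go right to 23.
    At 23: go left to 12.
      At 12: go left to 33.
        33 is a leaf — visit 33.
      At 12: no right child.
      Visit 12.
    At 23: go right to 28.
      At 28: no left child.
      At 28: go right to 2.
        2 is a leaf — visit 2.
      Visit 28.
    Visit 23.
  Visit 14.
At 24: go right to 31.
  At 31: go left to 30.
    At 30: go left to 5.
      At 5: go left to 35.
        At 35: go left to 8.
          8 is a leaf — visit 8.
        At 35: no right child.
        Visit 35.
      At 5: no right child.
      Visit 5.
    At 30: no right child.
    Visit 30.
  At 31: no right child.
  Visit 31.
Visit 24.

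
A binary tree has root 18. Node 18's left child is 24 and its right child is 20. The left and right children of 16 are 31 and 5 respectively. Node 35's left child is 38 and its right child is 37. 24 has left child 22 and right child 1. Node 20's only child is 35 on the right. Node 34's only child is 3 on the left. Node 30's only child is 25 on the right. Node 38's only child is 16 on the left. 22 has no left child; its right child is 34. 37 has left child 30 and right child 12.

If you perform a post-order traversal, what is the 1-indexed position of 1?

4

Post-order visits the left subtree, then the right subtree, then the node.
At 18: go left to 24.
  At 24: go left to 22.
    At 22: no left child.
    At 22: go right to 34.
      At 34: go left to 3.
        3 is a leaf — visit 3.
      At 34: no right child.
      Visit 34.
    Visit 22.
  At 24: go right to 1.
    1 is a leaf — visit 1.
  Visit 24.
At 18: go right to 20.
  At 20: no left child.
  At 20: go right to 35.
    At 35: go left to 38.
      At 38: go left to 16.
        At 16: go left to 31.
          31 is a leaf — visit 31.
        At 16: go right to 5.
          5 is a leaf — visit 5.
        Visit 16.
      At 38: no right child.
      Visit 38.
    At 35: go right to 37.
      At 37: go left to 30.
        At 30: no left child.
        At 30: go right to 25.
          25 is a leaf — visit 25.
        Visit 30.
      At 37: go right to 12.
        12 is a leaf — visit 12.
      Visit 37.
    Visit 35.
  Visit 20.
Visit 18.
Full post-order sequence: 3, 34, 22, 1, 24, 31, 5, 16, 38, 25, 30, 12, 37, 35, 20, 18.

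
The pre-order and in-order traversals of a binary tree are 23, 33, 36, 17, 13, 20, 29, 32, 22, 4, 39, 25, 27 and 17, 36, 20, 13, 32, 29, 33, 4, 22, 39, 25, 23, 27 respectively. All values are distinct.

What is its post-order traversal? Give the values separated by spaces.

17 20 32 29 13 36 4 25 39 22 33 27 23

The first element of pre-order is the root; it splits in-order into left and right subtrees.
Root 23: left subtree has 11 nodes {17, 36, 20, 13, 32, 29, 33, 4, 22, 39, 25}, right has 1 {27}.
  Root 33: left subtree has 6 nodes {17, 36, 20, 13, 32, 29}, right has 4 {4, 22, 39, 25}.
    Root 36: left subtree has 1 node {17}, right has 4 {20, 13, 32, 29}.
      Root 13: left subtree has 1 node {20}, right has 2 {32, 29}.
        Root 29: left subtree has 1 node {32}, right has 0 { }.
    Root 22: left subtree has 1 node {4}, right has 2 {39, 25}.
      Root 39: left subtree has 0 nodes { }, right has 1 {25}.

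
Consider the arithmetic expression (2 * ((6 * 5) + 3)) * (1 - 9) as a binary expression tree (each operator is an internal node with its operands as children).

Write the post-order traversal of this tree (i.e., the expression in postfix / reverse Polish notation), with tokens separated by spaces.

2 6 5 * 3 + * 1 9 - *

Post-order on an expression tree gives postfix notation: for each operator, emit left operand, right operand, then the operator.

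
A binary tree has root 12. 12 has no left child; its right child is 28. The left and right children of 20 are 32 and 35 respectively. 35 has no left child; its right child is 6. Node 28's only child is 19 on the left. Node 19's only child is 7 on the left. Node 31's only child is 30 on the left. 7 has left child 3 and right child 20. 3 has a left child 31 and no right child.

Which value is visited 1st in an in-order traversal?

12

In-order visits the left subtree, then the node, then the right subtree.
At 12: no left child.
Visit 12.
At 12: go right to 28.
  At 28: go left to 19.
    At 19: go left to 7.
      At 7: go left to 3.
        At 3: go left to 31.
          At 31: go left to 30.
            30 is a leaf — visit 30.
          Visit 31.
          At 31: no right child.
        Visit 3.
        At 3: no right child.
      Visit 7.
      At 7: go right to 20.
        At 20: go left to 32.
          32 is a leaf — visit 32.
        Visit 20.
        At 20: go right to 35.
          At 35: no left child.
          Visit 35.
          At 35: go right to 6.
            6 is a leaf — visit 6.
    Visit 19.
    At 19: no right child.
  Visit 28.
  At 28: no right child.
Full in-order sequence: 12, 30, 31, 3, 7, 32, 20, 35, 6, 19, 28.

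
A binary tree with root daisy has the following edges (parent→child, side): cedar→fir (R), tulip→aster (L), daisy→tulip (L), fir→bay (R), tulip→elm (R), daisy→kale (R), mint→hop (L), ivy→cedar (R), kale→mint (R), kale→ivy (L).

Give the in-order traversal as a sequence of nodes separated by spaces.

In-order visits the left subtree, then the node, then the right subtree.
At daisy: go left to tulip.
  At tulip: go left to aster.
    aster is a leaf — visit aster.
  Visit tulip.
  At tulip: go right to elm.
    elm is a leaf — visit elm.
Visit daisy.
At daisy: go right to kale.
  At kale: go left to ivy.
    At ivy: no left child.
    Visit ivy.
    At ivy: go right to cedar.
      At cedar: no left child.
      Visit cedar.
      At cedar: go right to fir.
        At fir: no left child.
        Visit fir.
        At fir: go right to bay.
          bay is a leaf — visit bay.
  Visit kale.
  At kale: go right to mint.
    At mint: go left to hop.
      hop is a leaf — visit hop.
    Visit mint.
    At mint: no right child.

aster tulip elm daisy ivy cedar fir bay kale hop mint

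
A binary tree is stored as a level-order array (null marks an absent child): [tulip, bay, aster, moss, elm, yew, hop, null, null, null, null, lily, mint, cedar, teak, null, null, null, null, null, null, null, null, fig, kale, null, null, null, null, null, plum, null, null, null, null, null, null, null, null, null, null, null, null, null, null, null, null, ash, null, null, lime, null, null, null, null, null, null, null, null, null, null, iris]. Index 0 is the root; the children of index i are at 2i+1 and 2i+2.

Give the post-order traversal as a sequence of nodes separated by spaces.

moss elm bay ash fig lime kale lily mint yew cedar iris plum teak hop aster tulip

Post-order visits the left subtree, then the right subtree, then the node.
At tulip: go left to bay.
  At bay: go left to moss.
    moss is a leaf — visit moss.
  At bay: go right to elm.
    elm is a leaf — visit elm.
  Visit bay.
At tulip: go right to aster.
  At aster: go left to yew.
    At yew: go left to lily.
      At lily: go left to fig.
        At fig: go left to ash.
          ash is a leaf — visit ash.
        At fig: no right child.
        Visit fig.
      At lily: go right to kale.
        At kale: no left child.
        At kale: go right to lime.
          lime is a leaf — visit lime.
        Visit kale.
      Visit lily.
    At yew: go right to mint.
      mint is a leaf — visit mint.
    Visit yew.
  At aster: go right to hop.
    At hop: go left to cedar.
      cedar is a leaf — visit cedar.
    At hop: go right to teak.
      At teak: no left child.
      At teak: go right to plum.
        At plum: go left to iris.
          iris is a leaf — visit iris.
        At plum: no right child.
        Visit plum.
      Visit teak.
    Visit hop.
  Visit aster.
Visit tulip.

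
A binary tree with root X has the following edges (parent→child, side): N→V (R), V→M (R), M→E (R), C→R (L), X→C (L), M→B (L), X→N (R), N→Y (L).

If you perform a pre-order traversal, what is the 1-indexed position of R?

3

Pre-order visits the node, then its left subtree, then its right subtree.
Visit X.
At X: go left to C.
  Visit C.
  At C: go left to R.
    R is a leaf — visit R.
  At C: no right child.
At X: go right to N.
  Visit N.
  At N: go left to Y.
    Y is a leaf — visit Y.
  At N: go right to V.
    Visit V.
    At V: no left child.
    At V: go right to M.
      Visit M.
      At M: go left to B.
        B is a leaf — visit B.
      At M: go right to E.
        E is a leaf — visit E.
Full pre-order sequence: X, C, R, N, Y, V, M, B, E.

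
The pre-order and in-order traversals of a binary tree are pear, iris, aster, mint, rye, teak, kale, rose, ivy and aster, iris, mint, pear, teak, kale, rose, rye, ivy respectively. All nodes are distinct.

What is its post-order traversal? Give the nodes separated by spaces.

aster mint iris rose kale teak ivy rye pear

The first element of pre-order is the root; it splits in-order into left and right subtrees.
Root pear: left subtree has 3 nodes {aster, iris, mint}, right has 5 {teak, kale, rose, rye, ivy}.
  Root iris: left subtree has 1 node {aster}, right has 1 {mint}.
  Root rye: left subtree has 3 nodes {teak, kale, rose}, right has 1 {ivy}.
    Root teak: left subtree has 0 nodes { }, right has 2 {kale, rose}.
      Root kale: left subtree has 0 nodes { }, right has 1 {rose}.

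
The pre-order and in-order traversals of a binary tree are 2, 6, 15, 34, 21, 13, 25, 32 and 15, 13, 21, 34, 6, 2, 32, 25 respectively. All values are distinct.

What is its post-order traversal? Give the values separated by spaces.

The first element of pre-order is the root; it splits in-order into left and right subtrees.
Root 2: left subtree has 5 nodes {15, 13, 21, 34, 6}, right has 2 {32, 25}.
  Root 6: left subtree has 4 nodes {15, 13, 21, 34}, right has 0 { }.
    Root 15: left subtree has 0 nodes { }, right has 3 {13, 21, 34}.
      Root 34: left subtree has 2 nodes {13, 21}, right has 0 { }.
        Root 21: left subtree has 1 node {13}, right has 0 { }.
  Root 25: left subtree has 1 node {32}, right has 0 { }.

13 21 34 15 6 32 25 2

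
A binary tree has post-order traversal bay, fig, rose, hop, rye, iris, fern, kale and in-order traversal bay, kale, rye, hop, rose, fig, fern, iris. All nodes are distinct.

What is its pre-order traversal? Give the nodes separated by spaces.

The last element of post-order is the root; it splits in-order into left and right subtrees.
Root kale: left subtree has 1 node {bay}, right has 6 {rye, hop, rose, fig, fern, iris}.
  Root fern: left subtree has 4 nodes {rye, hop, rose, fig}, right has 1 {iris}.
    Root rye: left subtree has 0 nodes { }, right has 3 {hop, rose, fig}.
      Root hop: left subtree has 0 nodes { }, right has 2 {rose, fig}.
        Root rose: left subtree has 0 nodes { }, right has 1 {fig}.

kale bay fern rye hop rose fig iris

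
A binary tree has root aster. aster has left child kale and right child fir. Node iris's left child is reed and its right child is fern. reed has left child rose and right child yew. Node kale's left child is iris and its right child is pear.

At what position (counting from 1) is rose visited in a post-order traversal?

1

Post-order visits the left subtree, then the right subtree, then the node.
At aster: go left to kale.
  At kale: go left to iris.
    At iris: go left to reed.
      At reed: go left to rose.
        rose is a leaf — visit rose.
      At reed: go right to yew.
        yew is a leaf — visit yew.
      Visit reed.
    At iris: go right to fern.
      fern is a leaf — visit fern.
    Visit iris.
  At kale: go right to pear.
    pear is a leaf — visit pear.
  Visit kale.
At aster: go right to fir.
  fir is a leaf — visit fir.
Visit aster.
Full post-order sequence: rose, yew, reed, fern, iris, pear, kale, fir, aster.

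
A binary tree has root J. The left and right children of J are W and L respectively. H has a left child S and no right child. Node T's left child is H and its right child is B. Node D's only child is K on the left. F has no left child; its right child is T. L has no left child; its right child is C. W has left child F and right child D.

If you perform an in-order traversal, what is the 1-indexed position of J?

9

In-order visits the left subtree, then the node, then the right subtree.
At J: go left to W.
  At W: go left to F.
    At F: no left child.
    Visit F.
    At F: go right to T.
      At T: go left to H.
        At H: go left to S.
          S is a leaf — visit S.
        Visit H.
        At H: no right child.
      Visit T.
      At T: go right to B.
        B is a leaf — visit B.
  Visit W.
  At W: go right to D.
    At D: go left to K.
      K is a leaf — visit K.
    Visit D.
    At D: no right child.
Visit J.
At J: go right to L.
  At L: no left child.
  Visit L.
  At L: go right to C.
    C is a leaf — visit C.
Full in-order sequence: F, S, H, T, B, W, K, D, J, L, C.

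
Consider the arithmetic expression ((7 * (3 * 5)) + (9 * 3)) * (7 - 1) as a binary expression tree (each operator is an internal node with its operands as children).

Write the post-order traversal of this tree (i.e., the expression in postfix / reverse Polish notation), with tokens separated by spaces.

7 3 5 * * 9 3 * + 7 1 - *

Post-order on an expression tree gives postfix notation: for each operator, emit left operand, right operand, then the operator.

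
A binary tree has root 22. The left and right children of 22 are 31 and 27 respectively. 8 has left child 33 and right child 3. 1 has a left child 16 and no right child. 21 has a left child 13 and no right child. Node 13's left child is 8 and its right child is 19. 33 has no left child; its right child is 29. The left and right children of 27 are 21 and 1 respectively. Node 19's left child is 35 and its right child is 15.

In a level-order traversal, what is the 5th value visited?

Level-order visits nodes level by level from the root, left to right within each level.
Level 0: 22
Level 1: 31, 27
Level 2: 21, 1
Level 3: 13, 16
Level 4: 8, 19
Level 5: 33, 3, 35, 15
Level 6: 29
Full level-order sequence: 22, 31, 27, 21, 1, 13, 16, 8, 19, 33, 3, 35, 15, 29.

1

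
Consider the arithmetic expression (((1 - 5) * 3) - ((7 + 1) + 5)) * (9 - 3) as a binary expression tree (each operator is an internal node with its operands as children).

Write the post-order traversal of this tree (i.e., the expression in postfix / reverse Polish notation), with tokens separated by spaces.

Post-order on an expression tree gives postfix notation: for each operator, emit left operand, right operand, then the operator.

1 5 - 3 * 7 1 + 5 + - 9 3 - *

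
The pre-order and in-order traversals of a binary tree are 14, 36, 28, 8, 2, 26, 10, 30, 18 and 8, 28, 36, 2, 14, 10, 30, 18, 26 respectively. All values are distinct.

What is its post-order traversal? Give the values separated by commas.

8, 28, 2, 36, 18, 30, 10, 26, 14

The first element of pre-order is the root; it splits in-order into left and right subtrees.
Root 14: left subtree has 4 nodes {8, 28, 36, 2}, right has 4 {10, 30, 18, 26}.
  Root 36: left subtree has 2 nodes {8, 28}, right has 1 {2}.
    Root 28: left subtree has 1 node {8}, right has 0 { }.
  Root 26: left subtree has 3 nodes {10, 30, 18}, right has 0 { }.
    Root 10: left subtree has 0 nodes { }, right has 2 {30, 18}.
      Root 30: left subtree has 0 nodes { }, right has 1 {18}.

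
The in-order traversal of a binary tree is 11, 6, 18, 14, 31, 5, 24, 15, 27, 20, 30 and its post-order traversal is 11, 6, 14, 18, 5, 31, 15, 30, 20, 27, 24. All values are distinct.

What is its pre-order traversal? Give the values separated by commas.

24, 31, 18, 6, 11, 14, 5, 27, 15, 20, 30

The last element of post-order is the root; it splits in-order into left and right subtrees.
Root 24: left subtree has 6 nodes {11, 6, 18, 14, 31, 5}, right has 4 {15, 27, 20, 30}.
  Root 31: left subtree has 4 nodes {11, 6, 18, 14}, right has 1 {5}.
    Root 18: left subtree has 2 nodes {11, 6}, right has 1 {14}.
      Root 6: left subtree has 1 node {11}, right has 0 { }.
  Root 27: left subtree has 1 node {15}, right has 2 {20, 30}.
    Root 20: left subtree has 0 nodes { }, right has 1 {30}.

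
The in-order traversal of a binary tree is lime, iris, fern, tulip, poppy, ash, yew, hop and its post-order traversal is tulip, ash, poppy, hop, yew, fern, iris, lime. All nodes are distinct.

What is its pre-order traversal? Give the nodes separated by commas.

lime, iris, fern, yew, poppy, tulip, ash, hop

The last element of post-order is the root; it splits in-order into left and right subtrees.
Root lime: left subtree has 0 nodes { }, right has 7 {iris, fern, tulip, poppy, ash, yew, hop}.
  Root iris: left subtree has 0 nodes { }, right has 6 {fern, tulip, poppy, ash, yew, hop}.
    Root fern: left subtree has 0 nodes { }, right has 5 {tulip, poppy, ash, yew, hop}.
      Root yew: left subtree has 3 nodes {tulip, poppy, ash}, right has 1 {hop}.
        Root poppy: left subtree has 1 node {tulip}, right has 1 {ash}.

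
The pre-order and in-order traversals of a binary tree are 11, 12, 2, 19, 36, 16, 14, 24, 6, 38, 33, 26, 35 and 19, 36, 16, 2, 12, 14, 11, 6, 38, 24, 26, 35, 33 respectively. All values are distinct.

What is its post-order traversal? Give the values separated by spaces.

16 36 19 2 14 12 38 6 35 26 33 24 11

The first element of pre-order is the root; it splits in-order into left and right subtrees.
Root 11: left subtree has 6 nodes {19, 36, 16, 2, 12, 14}, right has 6 {6, 38, 24, 26, 35, 33}.
  Root 12: left subtree has 4 nodes {19, 36, 16, 2}, right has 1 {14}.
    Root 2: left subtree has 3 nodes {19, 36, 16}, right has 0 { }.
      Root 19: left subtree has 0 nodes { }, right has 2 {36, 16}.
        Root 36: left subtree has 0 nodes { }, right has 1 {16}.
  Root 24: left subtree has 2 nodes {6, 38}, right has 3 {26, 35, 33}.
    Root 6: left subtree has 0 nodes { }, right has 1 {38}.
    Root 33: left subtree has 2 nodes {26, 35}, right has 0 { }.
      Root 26: left subtree has 0 nodes { }, right has 1 {35}.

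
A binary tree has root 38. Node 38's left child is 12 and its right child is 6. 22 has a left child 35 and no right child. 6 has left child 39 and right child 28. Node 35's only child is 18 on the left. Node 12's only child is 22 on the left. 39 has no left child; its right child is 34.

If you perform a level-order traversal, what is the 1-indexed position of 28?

Level-order visits nodes level by level from the root, left to right within each level.
Level 0: 38
Level 1: 12, 6
Level 2: 22, 39, 28
Level 3: 35, 34
Level 4: 18
Full level-order sequence: 38, 12, 6, 22, 39, 28, 35, 34, 18.

6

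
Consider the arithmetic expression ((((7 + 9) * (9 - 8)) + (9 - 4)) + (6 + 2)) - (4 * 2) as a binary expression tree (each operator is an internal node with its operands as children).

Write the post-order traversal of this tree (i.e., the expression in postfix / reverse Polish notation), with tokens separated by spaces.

Post-order on an expression tree gives postfix notation: for each operator, emit left operand, right operand, then the operator.

7 9 + 9 8 - * 9 4 - + 6 2 + + 4 2 * -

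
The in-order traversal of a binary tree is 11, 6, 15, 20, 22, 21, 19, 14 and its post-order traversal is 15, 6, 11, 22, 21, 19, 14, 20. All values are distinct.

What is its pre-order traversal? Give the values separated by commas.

20, 11, 6, 15, 14, 19, 21, 22

The last element of post-order is the root; it splits in-order into left and right subtrees.
Root 20: left subtree has 3 nodes {11, 6, 15}, right has 4 {22, 21, 19, 14}.
  Root 11: left subtree has 0 nodes { }, right has 2 {6, 15}.
    Root 6: left subtree has 0 nodes { }, right has 1 {15}.
  Root 14: left subtree has 3 nodes {22, 21, 19}, right has 0 { }.
    Root 19: left subtree has 2 nodes {22, 21}, right has 0 { }.
      Root 21: left subtree has 1 node {22}, right has 0 { }.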